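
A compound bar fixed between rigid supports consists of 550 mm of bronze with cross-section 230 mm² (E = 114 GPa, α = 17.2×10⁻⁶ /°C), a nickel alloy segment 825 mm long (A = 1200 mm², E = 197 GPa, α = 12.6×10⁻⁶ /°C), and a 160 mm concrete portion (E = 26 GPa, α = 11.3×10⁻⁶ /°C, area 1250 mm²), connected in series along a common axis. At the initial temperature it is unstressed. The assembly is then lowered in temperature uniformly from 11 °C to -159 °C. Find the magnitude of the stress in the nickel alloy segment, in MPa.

σ ≈ 104 MPa (tensile)

Free thermal contraction of the whole bar: Σ αᵢΔT Lᵢ = 17.2×10⁻⁶×170×550 + 12.6×10⁻⁶×170×825 + 11.3×10⁻⁶×170×160 = 3.683 mm.
The walls prevent any net length change, so an axial force P (same in every segment) develops. Compatibility: P · Σ Lᵢ/(AᵢEᵢ) = δ_free.
The series flexibility is Σ Lᵢ/(AᵢEᵢ) = 550/(230×114×10³) + 825/(1200×197×10³) + 160/(1250×26×10³) = 2.939×10⁻⁵ mm/N.
Hence P = δ_free / Σ(L/AE) = 3.683/2.939×10⁻⁵ = 125.3 kN (tensile).
σ_{nickel alloy} = P / A = 125300 / 1200 = 104.4 MPa.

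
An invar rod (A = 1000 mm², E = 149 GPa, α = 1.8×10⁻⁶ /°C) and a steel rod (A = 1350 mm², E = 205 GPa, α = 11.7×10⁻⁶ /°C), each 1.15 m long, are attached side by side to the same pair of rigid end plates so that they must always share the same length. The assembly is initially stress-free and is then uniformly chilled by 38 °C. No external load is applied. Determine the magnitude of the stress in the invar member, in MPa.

σ ≈ 36.4 MPa (compressive)

Both members must finish at the same length. With the larger α, the steel tends to over-contract; the plates restrain it, putting the steel in tension and the invar in compression. With no external load the two internal forces are equal and opposite, magnitude P.
Equating the net (thermal + elastic) strains gives |α₁ − α₂|·ΔT = P·[1/(A₁E₁) + 1/(A₂E₂)].
|α₁ − α₂|·ΔT = 9.9×10⁻⁶ × 38 = 0.0003762.
1/(A₁E₁) + 1/(A₂E₂) = 1/(1000×149×10³) + 1/(1350×205×10³) = 1.032×10⁻⁸ N⁻¹.
P = 0.0003762 / 1.032×10⁻⁸ = 36440 N = 36.44 kN.
σ_{invar} = P/A₁ = 36440/1000 = 36.44 MPa, compressive.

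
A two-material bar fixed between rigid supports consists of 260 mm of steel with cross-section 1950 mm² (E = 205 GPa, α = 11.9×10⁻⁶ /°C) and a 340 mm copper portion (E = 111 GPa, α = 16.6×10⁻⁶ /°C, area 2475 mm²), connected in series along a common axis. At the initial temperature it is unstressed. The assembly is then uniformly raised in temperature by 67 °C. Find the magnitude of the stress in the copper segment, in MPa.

σ ≈ 125 MPa (compressive)

If the supports were absent, the total length change would be Σ αᵢΔT Lᵢ = 11.9×10⁻⁶×67×260 + 16.6×10⁻⁶×67×340 = 0.5854 mm.
Since the ends are fixed, an axial force P builds up, equal in every segment, with P · Σ Lᵢ/(AᵢEᵢ) = δ_free.
Σ Lᵢ/(AᵢEᵢ) = 260/(1950×205×10³) + 340/(2475×111×10³) = 1.888×10⁻⁶ mm/N.
Hence P = δ_free / Σ(L/AE) = 0.5854/1.888×10⁻⁶ = 310.1 kN (compressive).
σ_{copper} = P / A = 310100 / 2475 = 125.3 MPa.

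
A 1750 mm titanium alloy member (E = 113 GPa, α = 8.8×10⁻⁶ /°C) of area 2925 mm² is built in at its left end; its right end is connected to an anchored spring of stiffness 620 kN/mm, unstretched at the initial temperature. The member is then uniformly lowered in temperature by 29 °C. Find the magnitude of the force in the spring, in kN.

Free thermal contraction: δ_free = αΔT L = 8.8×10⁻⁶ × 29 × 1750 = 0.4466 mm.
With a force P in the spring, the elastic change of the member is PL/(AE) and that of the spring is P/k; compatibility requires their sum to equal δ_free.
So P = δ_free / [L/(AE) + 1/k] = 0.4466 / [ 1750/(2925×113×10³) + 1/(620×10³) ].
P = 0.4466 / 6.908×10⁻⁶ = 64650 N.

P ≈ 64.7 kN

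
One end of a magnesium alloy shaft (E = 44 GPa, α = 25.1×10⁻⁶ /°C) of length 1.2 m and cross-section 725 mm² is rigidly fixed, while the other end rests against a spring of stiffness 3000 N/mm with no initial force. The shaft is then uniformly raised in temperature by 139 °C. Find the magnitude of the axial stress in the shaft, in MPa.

The unrestrained thermal change is αΔT L = 25.1×10⁻⁶ × 139 × 1200 = 4.187 mm.
With a force P in the spring, the elastic change of the shaft is PL/(AE) and that of the spring is P/k; compatibility requires their sum to equal δ_free.
So P = δ_free / [L/(AE) + 1/k] = 4.187 / [ 1200/(725×44×10³) + 1/(3000) ].
P = 4.187 / 0.000371 = 11290 N.
σ = P/A = 11290/725 = 15.57 MPa.

σ ≈ 15.6 MPa (compressive)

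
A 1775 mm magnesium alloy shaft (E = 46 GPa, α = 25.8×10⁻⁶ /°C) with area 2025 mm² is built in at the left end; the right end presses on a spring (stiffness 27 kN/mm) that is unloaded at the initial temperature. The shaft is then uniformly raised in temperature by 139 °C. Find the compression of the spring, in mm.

The unrestrained thermal change is αΔT L = 25.8×10⁻⁶ × 139 × 1775 = 6.366 mm.
Let P be the compressive force at the spring. The shaft shortens elastically by PL/(AE) and the spring compresses by P/k; together these equal δ_free.
P [ L/(AE) + 1/k ] = δ_free → P [ 1775/(2025×46×10³) + 1/(27×10³) ] = 6.366.
P = 6.366 / 5.609×10⁻⁵ = 113500 N.
Spring compression = P/k = 113500/(27×10³) = 4.203 mm.

δ ≈ 4.2 mm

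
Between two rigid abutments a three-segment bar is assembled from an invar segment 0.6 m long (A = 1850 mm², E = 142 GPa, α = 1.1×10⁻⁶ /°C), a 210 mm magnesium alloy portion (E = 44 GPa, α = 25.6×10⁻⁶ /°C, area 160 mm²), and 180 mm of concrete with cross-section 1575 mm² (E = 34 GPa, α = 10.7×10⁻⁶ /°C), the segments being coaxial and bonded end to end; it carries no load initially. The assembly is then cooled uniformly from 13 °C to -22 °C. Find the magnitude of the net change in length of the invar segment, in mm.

If the supports were absent, the total length change would be Σ αᵢΔT Lᵢ = 1.1×10⁻⁶×35×600 + 25.6×10⁻⁶×35×210 + 10.7×10⁻⁶×35×180 = 0.2787 mm.
Since the ends are fixed, an axial force P builds up, equal in every segment, with P · Σ Lᵢ/(AᵢEᵢ) = δ_free.
The series flexibility is Σ Lᵢ/(AᵢEᵢ) = 600/(1850×142×10³) + 210/(160×44×10³) + 180/(1575×34×10³) = 3.547×10⁻⁵ mm/N.
So P = 0.2787 / 3.547×10⁻⁵ = 7.855 kN, tensile.
For the invar segment, free thermal change = 1.1×10⁻⁶×35×600 = 0.0231 mm and elastic change from P = 7855×600/(1850×142×10³) = 0.01794 mm; these oppose, so the net change is 0.00516 mm (segment shortens).

|ΔL| ≈ 0.00516 mm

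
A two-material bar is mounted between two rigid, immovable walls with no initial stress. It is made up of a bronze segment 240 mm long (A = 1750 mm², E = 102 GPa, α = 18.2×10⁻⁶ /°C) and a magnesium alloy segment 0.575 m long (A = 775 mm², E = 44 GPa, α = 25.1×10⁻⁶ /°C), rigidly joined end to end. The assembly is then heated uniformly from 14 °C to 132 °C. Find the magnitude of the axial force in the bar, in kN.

P ≈ 122 kN (compressive)

Free thermal expansion of the whole bar: Σ αᵢΔT Lᵢ = 18.2×10⁻⁶×118×240 + 25.1×10⁻⁶×118×575 = 2.218 mm.
The walls prevent any net length change, so an axial force P (same in every segment) develops. Compatibility: P · Σ Lᵢ/(AᵢEᵢ) = δ_free.
Σ Lᵢ/(AᵢEᵢ) = 240/(1750×102×10³) + 575/(775×44×10³) = 1.821×10⁻⁵ mm/N.
Hence P = δ_free / Σ(L/AE) = 2.218/1.821×10⁻⁵ = 121.8 kN (compressive).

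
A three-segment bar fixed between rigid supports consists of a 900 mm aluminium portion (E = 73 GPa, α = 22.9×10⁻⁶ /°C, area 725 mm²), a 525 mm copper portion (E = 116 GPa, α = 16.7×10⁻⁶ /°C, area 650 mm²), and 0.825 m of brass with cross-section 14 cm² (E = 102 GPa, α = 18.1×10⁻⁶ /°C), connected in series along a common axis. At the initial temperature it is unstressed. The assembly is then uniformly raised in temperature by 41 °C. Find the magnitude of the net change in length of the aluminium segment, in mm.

If the supports were absent, the total length change would be Σ αᵢΔT Lᵢ = 22.9×10⁻⁶×41×900 + 16.7×10⁻⁶×41×525 + 18.1×10⁻⁶×41×825 = 1.817 mm.
Since the ends are fixed, an axial force P builds up, equal in every segment, with P · Σ Lᵢ/(AᵢEᵢ) = δ_free.
The series flexibility is Σ Lᵢ/(AᵢEᵢ) = 900/(725×73×10³) + 525/(650×116×10³) + 825/(1400×102×10³) = 2.975×10⁻⁵ mm/N.
P = 1.817 / 2.975×10⁻⁵ = 61080 N = 61.08 kN, compressive.
For the aluminium segment, free thermal change = 22.9×10⁻⁶×41×900 = 0.845 mm and elastic change from P = 61080×900/(725×73×10³) = 1.039 mm; these oppose, so the net change is 0.194 mm (segment shortens).

|ΔL| ≈ 0.194 mm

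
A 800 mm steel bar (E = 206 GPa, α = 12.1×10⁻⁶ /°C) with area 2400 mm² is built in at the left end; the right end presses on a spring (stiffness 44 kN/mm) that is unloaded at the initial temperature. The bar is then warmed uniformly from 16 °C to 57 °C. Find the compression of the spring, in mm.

Free thermal expansion: δ_free = αΔT L = 12.1×10⁻⁶ × 41 × 800 = 0.3969 mm.
Let P be the compressive force at the spring. The bar shortens elastically by PL/(AE) and the spring compresses by P/k; together these equal δ_free.
So P = δ_free / [L/(AE) + 1/k] = 0.3969 / [ 800/(2400×206×10³) + 1/(44×10³) ].
P = 0.3969 / 2.435×10⁻⁵ = 16300 N.
Spring compression = P/k = 16300/(44×10³) = 0.3705 mm.

δ ≈ 0.371 mm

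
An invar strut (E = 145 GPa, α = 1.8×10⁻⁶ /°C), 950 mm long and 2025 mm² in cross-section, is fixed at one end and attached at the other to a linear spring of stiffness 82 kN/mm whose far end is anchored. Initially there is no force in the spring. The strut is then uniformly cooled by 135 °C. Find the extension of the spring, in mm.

If the spring were absent the strut would shorten by αΔT L = 1.8×10⁻⁶ × 135 × 950 = 0.2308 mm.
Let P be the tensile force in the spring. The strut extends elastically by PL/(AE) and the spring stretches by P/k; together these equal δ_free.
P [ L/(AE) + 1/k ] = δ_free → P [ 950/(2025×145×10³) + 1/(82×10³) ] = 0.2308.
P = 0.2308 / 1.543×10⁻⁵ = 14960 N.
Spring extension = P/k = 14960/(82×10³) = 0.1824 mm.

δ ≈ 0.182 mm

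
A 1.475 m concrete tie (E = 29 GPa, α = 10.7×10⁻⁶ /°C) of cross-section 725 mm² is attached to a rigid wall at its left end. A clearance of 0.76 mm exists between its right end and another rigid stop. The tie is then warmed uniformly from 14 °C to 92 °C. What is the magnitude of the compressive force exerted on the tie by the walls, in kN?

If the wall were absent the tie would grow by αΔT L = 10.7×10⁻⁶ × 78 × 1475 = 1.231 mm.
This exceeds the 0.76 mm gap, so the wall pushes back. The portion of expansion that must be recovered elastically is δ_free − gap = 1.231 − 0.76 = 0.471 mm.
That suppressed elongation corresponds to σ = E·Δ/L = 29×10³ × 0.471/1475 = 9.261 MPa.
P = σA = 9.261 × 725 = 6.714 kN.

P ≈ 6.71 kN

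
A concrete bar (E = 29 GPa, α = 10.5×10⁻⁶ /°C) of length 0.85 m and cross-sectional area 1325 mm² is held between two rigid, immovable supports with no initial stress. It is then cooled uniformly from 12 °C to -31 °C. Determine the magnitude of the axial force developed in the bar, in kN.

With zero net strain, σ = E·αΔT = 29 GPa × 10.5×10⁻⁶ × 43 = 13.09 MPa.
Axial force P = σA = 13.09 × 1325 = 17350 N = 17.35 kN, tensile.

P ≈ 17.3 kN (tensile)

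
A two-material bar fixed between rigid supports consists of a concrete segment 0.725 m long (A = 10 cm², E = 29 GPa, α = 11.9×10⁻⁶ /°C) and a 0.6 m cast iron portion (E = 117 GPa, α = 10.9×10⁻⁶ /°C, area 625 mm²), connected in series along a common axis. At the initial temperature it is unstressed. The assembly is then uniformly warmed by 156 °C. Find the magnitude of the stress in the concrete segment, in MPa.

σ ≈ 71.3 MPa (compressive)

Free thermal expansion of the whole bar: Σ αᵢΔT Lᵢ = 11.9×10⁻⁶×156×725 + 10.9×10⁻⁶×156×600 = 2.366 mm.
The walls prevent any net length change, so an axial force P (same in every segment) develops. Compatibility: P · Σ Lᵢ/(AᵢEᵢ) = δ_free.
The series flexibility is Σ Lᵢ/(AᵢEᵢ) = 725/(1000×29×10³) + 600/(625×117×10³) = 3.321×10⁻⁵ mm/N.
So P = 2.366 / 3.321×10⁻⁵ = 71.26 kN, compressive.
σ_{concrete} = P / A = 71260 / 1000 = 71.26 MPa.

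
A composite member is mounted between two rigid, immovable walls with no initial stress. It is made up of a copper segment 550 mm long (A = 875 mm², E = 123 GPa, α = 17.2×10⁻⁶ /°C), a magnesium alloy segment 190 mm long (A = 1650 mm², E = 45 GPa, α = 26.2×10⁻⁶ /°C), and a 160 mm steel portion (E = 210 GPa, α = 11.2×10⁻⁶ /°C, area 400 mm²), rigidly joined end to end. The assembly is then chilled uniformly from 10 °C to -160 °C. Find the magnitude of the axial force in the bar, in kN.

P ≈ 288 kN (tensile)

Free thermal contraction of the whole bar: Σ αᵢΔT Lᵢ = 17.2×10⁻⁶×170×550 + 26.2×10⁻⁶×170×190 + 11.2×10⁻⁶×170×160 = 2.759 mm.
The walls prevent any net length change, so an axial force P (same in every segment) develops. Compatibility: P · Σ Lᵢ/(AᵢEᵢ) = δ_free.
Σ Lᵢ/(AᵢEᵢ) = 550/(875×123×10³) + 190/(1650×45×10³) + 160/(400×210×10³) = 9.574×10⁻⁶ mm/N.
Hence P = δ_free / Σ(L/AE) = 2.759/9.574×10⁻⁶ = 288.2 kN (tensile).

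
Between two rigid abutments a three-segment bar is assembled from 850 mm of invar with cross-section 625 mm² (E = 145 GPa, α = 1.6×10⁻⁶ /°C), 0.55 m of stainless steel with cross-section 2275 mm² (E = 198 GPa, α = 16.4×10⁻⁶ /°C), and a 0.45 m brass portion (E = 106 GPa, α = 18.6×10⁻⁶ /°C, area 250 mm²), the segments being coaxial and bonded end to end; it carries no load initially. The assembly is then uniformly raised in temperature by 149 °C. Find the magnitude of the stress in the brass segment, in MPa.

If the supports were absent, the total length change would be Σ αᵢΔT Lᵢ = 1.6×10⁻⁶×149×850 + 16.4×10⁻⁶×149×550 + 18.6×10⁻⁶×149×450 = 2.794 mm.
The walls prevent any net length change, so an axial force P (same in every segment) develops. Compatibility: P · Σ Lᵢ/(AᵢEᵢ) = δ_free.
The series flexibility is Σ Lᵢ/(AᵢEᵢ) = 850/(625×145×10³) + 550/(2275×198×10³) + 450/(250×106×10³) = 2.758×10⁻⁵ mm/N.
P = 2.794 / 2.758×10⁻⁵ = 101300 N = 101.3 kN, compressive.
σ_{brass} = P / A = 101300 / 250 = 405.2 MPa.

σ ≈ 405 MPa (compressive)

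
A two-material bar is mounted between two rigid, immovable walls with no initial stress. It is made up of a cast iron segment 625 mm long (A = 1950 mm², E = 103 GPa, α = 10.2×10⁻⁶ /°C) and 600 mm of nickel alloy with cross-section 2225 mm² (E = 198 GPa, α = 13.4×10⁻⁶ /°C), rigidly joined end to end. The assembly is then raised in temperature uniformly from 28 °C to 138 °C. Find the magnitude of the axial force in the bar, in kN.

With the walls removed the bar would change length by δ_free = Σ αᵢΔT Lᵢ = 10.2×10⁻⁶×110×625 + 13.4×10⁻⁶×110×600 = 1.586 mm.
Since the ends are fixed, an axial force P builds up, equal in every segment, with P · Σ Lᵢ/(AᵢEᵢ) = δ_free.
Σ Lᵢ/(AᵢEᵢ) = 625/(1950×103×10³) + 600/(2225×198×10³) = 4.474×10⁻⁶ mm/N.
P = 1.586 / 4.474×10⁻⁶ = 354400 N = 354.4 kN, compressive.

P ≈ 354 kN (compressive)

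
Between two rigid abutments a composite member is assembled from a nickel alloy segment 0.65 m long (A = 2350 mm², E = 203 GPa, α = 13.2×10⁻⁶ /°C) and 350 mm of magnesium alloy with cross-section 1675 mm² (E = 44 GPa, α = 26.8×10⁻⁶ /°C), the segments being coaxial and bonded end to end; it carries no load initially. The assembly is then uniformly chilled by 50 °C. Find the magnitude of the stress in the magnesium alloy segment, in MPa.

Free thermal contraction of the whole bar: Σ αᵢΔT Lᵢ = 13.2×10⁻⁶×50×650 + 26.8×10⁻⁶×50×350 = 0.898 mm.
The walls prevent any net length change, so an axial force P (same in every segment) develops. Compatibility: P · Σ Lᵢ/(AᵢEᵢ) = δ_free.
Σ Lᵢ/(AᵢEᵢ) = 650/(2350×203×10³) + 350/(1675×44×10³) = 6.112×10⁻⁶ mm/N.
Hence P = δ_free / Σ(L/AE) = 0.898/6.112×10⁻⁶ = 146.9 kN (tensile).
σ_{magnesium alloy} = P / A = 146900 / 1675 = 87.72 MPa.

σ ≈ 87.7 MPa (tensile)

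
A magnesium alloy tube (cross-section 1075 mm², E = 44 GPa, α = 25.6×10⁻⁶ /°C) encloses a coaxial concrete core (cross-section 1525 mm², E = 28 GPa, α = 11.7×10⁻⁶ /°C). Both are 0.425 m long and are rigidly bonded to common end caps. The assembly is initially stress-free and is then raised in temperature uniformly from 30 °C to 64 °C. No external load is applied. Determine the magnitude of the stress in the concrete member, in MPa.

σ ≈ 6.95 MPa (tensile)

Both members must finish at the same length. With the larger α, the magnesium alloy tends to over-expand; the plates restrain it, putting the magnesium alloy in compression and the concrete in tension. With no external load the two internal forces are equal and opposite, magnitude P.
Compatibility of the two members (thermal + elastic change equal): (α₁ − α₂)ΔT = P·[1/(A₁E₁) + 1/(A₂E₂)].
|α₁ − α₂|·ΔT = 13.9×10⁻⁶ × 34 = 0.0004726.
1/(A₁E₁) + 1/(A₂E₂) = 1/(1075×44×10³) + 1/(1525×28×10³) = 4.456×10⁻⁸ N⁻¹.
So P = 0.0004726 / 4.456×10⁻⁸ = 10.61 kN.
σ_{concrete} = P/A₂ = 10610/1525 = 6.955 MPa, tensile.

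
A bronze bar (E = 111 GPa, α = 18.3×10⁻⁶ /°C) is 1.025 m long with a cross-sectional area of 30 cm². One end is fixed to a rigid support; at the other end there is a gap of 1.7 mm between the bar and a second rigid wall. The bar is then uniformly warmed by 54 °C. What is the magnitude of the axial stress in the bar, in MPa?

σ ≈ 0 MPa

Free thermal elongation = αΔT L = 18.3×10⁻⁶ × 54 × 1025 = 1.013 mm.
This is smaller than the 1.7 mm clearance, so the bar expands freely without reaching the stop — the stress is zero.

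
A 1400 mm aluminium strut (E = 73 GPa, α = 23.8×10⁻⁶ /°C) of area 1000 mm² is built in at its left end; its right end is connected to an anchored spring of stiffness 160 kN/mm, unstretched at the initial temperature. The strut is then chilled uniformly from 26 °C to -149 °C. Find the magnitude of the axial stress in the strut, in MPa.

σ ≈ 229 MPa (tensile)

If the spring were absent the strut would shorten by αΔT L = 23.8×10⁻⁶ × 175 × 1400 = 5.831 mm.
With a force P in the spring, the elastic change of the strut is PL/(AE) and that of the spring is P/k; compatibility requires their sum to equal δ_free.
P [ L/(AE) + 1/k ] = δ_free → P [ 1400/(1000×73×10³) + 1/(160×10³) ] = 5.831.
P = 5.831 / 2.543×10⁻⁵ = 229300 N.
σ = P/A = 229300/1000 = 229.3 MPa.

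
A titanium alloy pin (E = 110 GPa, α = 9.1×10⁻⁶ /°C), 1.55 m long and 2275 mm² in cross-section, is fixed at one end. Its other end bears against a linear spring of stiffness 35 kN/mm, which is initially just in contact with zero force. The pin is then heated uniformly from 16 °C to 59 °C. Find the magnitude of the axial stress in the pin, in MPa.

σ ≈ 7.67 MPa (compressive)

Free thermal expansion: δ_free = αΔT L = 9.1×10⁻⁶ × 43 × 1550 = 0.6065 mm.
With a force P in the spring, the elastic change of the pin is PL/(AE) and that of the spring is P/k; compatibility requires their sum to equal δ_free.
P [ L/(AE) + 1/k ] = δ_free → P [ 1550/(2275×110×10³) + 1/(35×10³) ] = 0.6065.
P = 0.6065 / 3.477×10⁻⁵ = 17450 N.
σ = P/A = 17450/2275 = 7.669 MPa.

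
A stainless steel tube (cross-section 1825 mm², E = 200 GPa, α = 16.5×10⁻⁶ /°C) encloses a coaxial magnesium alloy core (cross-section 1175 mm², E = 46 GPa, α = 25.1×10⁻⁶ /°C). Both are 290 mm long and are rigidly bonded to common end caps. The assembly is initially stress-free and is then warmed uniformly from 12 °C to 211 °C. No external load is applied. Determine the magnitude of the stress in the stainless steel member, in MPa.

σ ≈ 44.1 MPa (tensile)

Both members must finish at the same length. With the larger α, the magnesium alloy tends to over-expand; the plates restrain it, putting the magnesium alloy in compression and the stainless steel in tension. With no external load the two internal forces are equal and opposite, magnitude P.
Setting the final lengths equal and cancelling L: (α₁ − α₂)ΔT = P/(A₁E₁) + P/(A₂E₂).
|α₁ − α₂|·ΔT = 8.6×10⁻⁶ × 199 = 0.001711.
1/(A₁E₁) + 1/(A₂E₂) = 1/(1825×200×10³) + 1/(1175×46×10³) = 2.124×10⁻⁸ N⁻¹.
P = 0.001711 / 2.124×10⁻⁸ = 80570 N = 80.57 kN.
σ_{stainless steel} = P/A₁ = 80570/1825 = 44.15 MPa, tensile.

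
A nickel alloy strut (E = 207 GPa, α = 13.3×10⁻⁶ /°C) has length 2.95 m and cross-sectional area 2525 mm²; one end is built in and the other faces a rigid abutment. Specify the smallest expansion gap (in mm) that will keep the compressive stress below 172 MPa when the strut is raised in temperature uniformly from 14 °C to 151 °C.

With no wall the strut would lengthen by αΔT L = 13.3×10⁻⁶ × 137 × 2950 = 5.375 mm.
A stress of 172 MPa corresponds to the wall pushing the strut back by σL/E = 172×2950/(207×10³) = 2.451 mm.
So the gap has to take up the difference, g_min = δ_free − σL/E = 5.375 − 2.451 = 2.924 mm.

g ≈ 2.92 mm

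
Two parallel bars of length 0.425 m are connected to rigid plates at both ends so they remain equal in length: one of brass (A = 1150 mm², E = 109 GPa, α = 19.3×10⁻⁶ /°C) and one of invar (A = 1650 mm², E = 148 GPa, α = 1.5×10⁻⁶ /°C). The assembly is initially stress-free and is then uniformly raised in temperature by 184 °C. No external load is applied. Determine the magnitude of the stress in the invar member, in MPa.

σ ≈ 164 MPa (tensile)

The brass has the larger α, so on heating it would change length more than the invar if both were free. The rigid plates force a common final length, so the brass is put into compression and the invar into tension, with equal and opposite forces P (no external load).
Compatibility of the two members (thermal + elastic change equal): (α₁ − α₂)ΔT = P·[1/(A₁E₁) + 1/(A₂E₂)].
|α₁ − α₂|·ΔT = 17.8×10⁻⁶ × 184 = 0.003275.
1/(A₁E₁) + 1/(A₂E₂) = 1/(1150×109×10³) + 1/(1650×148×10³) = 1.207×10⁻⁸ N⁻¹.
So P = 0.003275 / 1.207×10⁻⁸ = 271.3 kN.
σ_{invar} = P/A₂ = 271300/1650 = 164.4 MPa, tensile.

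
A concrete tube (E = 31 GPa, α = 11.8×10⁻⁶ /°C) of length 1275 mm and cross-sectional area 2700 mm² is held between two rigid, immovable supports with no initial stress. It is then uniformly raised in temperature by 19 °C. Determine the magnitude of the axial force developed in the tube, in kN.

P ≈ 18.8 kN (compressive)

With zero net strain, σ = E·αΔT = 31 GPa × 11.8×10⁻⁶ × 19 = 6.95 MPa.
Then P = σA = 6.95 × 2700 mm² = 18.77 kN, compressive.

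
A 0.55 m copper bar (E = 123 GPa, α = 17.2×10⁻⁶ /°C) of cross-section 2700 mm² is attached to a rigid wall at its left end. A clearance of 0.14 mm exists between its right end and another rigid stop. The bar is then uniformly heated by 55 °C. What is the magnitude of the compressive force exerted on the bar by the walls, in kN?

P ≈ 230 kN

If the wall were absent the bar would grow by αΔT L = 17.2×10⁻⁶ × 55 × 550 = 0.5203 mm.
After closing the 0.14 mm clearance, 0.5203 − 0.14 = 0.3803 mm of expansion remains to be suppressed by the wall.
So σ = E(δ_free − g)/L = 123×10³ × 0.3803/550 = 85.05 MPa.
Force on the wall = σA = 85.05 × 2700 mm² = 229.6 kN.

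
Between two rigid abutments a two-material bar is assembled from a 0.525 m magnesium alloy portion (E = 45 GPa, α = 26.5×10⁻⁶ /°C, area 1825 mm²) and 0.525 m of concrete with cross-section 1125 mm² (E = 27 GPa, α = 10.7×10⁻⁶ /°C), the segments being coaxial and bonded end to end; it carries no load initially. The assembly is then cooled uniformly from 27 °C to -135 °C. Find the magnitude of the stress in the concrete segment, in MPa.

σ ≈ 119 MPa (tensile)

Free thermal contraction of the whole bar: Σ αᵢΔT Lᵢ = 26.5×10⁻⁶×162×525 + 10.7×10⁻⁶×162×525 = 3.164 mm.
The rigid supports impose zero overall length change; the single axial force P common to all segments must satisfy P Σ Lᵢ/(AᵢEᵢ) = δ_free.
The series flexibility is Σ Lᵢ/(AᵢEᵢ) = 525/(1825×45×10³) + 525/(1125×27×10³) = 2.368×10⁻⁵ mm/N.
So P = 3.164 / 2.368×10⁻⁵ = 133.6 kN, tensile.
σ_{concrete} = P / A = 133600 / 1125 = 118.8 MPa.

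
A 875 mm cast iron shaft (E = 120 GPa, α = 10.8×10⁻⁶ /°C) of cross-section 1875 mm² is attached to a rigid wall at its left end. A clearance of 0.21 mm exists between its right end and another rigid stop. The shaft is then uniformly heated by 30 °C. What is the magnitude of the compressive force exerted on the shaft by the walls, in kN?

P ≈ 18.9 kN

Unrestrained expansion: δ_free = αΔT L = 10.8×10⁻⁶ × 30 × 875 = 0.2835 mm.
This exceeds the 0.21 mm gap, so the wall pushes back. The portion of expansion that must be recovered elastically is δ_free − gap = 0.2835 − 0.21 = 0.0735 mm.
Compatibility: PL/(AE) = 0.0735 mm, so σ = P/A = E × (0.0735/875) = 10.08 MPa.
Force on the wall = σA = 10.08 × 1875 mm² = 18.9 kN.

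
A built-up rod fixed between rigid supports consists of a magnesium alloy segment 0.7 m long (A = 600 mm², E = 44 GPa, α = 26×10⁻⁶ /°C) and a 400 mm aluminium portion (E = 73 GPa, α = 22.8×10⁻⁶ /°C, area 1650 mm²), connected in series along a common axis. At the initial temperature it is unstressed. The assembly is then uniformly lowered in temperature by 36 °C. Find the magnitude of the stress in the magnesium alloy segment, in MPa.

σ ≈ 54.9 MPa (tensile)

Free thermal contraction of the whole bar: Σ αᵢΔT Lᵢ = 26×10⁻⁶×36×700 + 22.8×10⁻⁶×36×400 = 0.9835 mm.
The rigid supports impose zero overall length change; the single axial force P common to all segments must satisfy P Σ Lᵢ/(AᵢEᵢ) = δ_free.
The series flexibility is Σ Lᵢ/(AᵢEᵢ) = 700/(600×44×10³) + 400/(1650×73×10³) = 2.984×10⁻⁵ mm/N.
So P = 0.9835 / 2.984×10⁻⁵ = 32.96 kN, tensile.
σ_{magnesium alloy} = P / A = 32960 / 600 = 54.94 MPa.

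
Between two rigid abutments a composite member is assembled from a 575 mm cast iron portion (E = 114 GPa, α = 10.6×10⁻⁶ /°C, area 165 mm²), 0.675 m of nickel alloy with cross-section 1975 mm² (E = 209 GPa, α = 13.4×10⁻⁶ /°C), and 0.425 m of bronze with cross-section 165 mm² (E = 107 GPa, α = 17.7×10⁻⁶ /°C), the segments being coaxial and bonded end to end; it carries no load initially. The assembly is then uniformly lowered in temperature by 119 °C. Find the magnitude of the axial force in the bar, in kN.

P ≈ 47.9 kN (tensile)

If the supports were absent, the total length change would be Σ αᵢΔT Lᵢ = 10.6×10⁻⁶×119×575 + 13.4×10⁻⁶×119×675 + 17.7×10⁻⁶×119×425 = 2.697 mm.
Since the ends are fixed, an axial force P builds up, equal in every segment, with P · Σ Lᵢ/(AᵢEᵢ) = δ_free.
The series flexibility is Σ Lᵢ/(AᵢEᵢ) = 575/(165×114×10³) + 675/(1975×209×10³) + 425/(165×107×10³) = 5.628×10⁻⁵ mm/N.
P = 2.697 / 5.628×10⁻⁵ = 47920 N = 47.92 kN, tensile.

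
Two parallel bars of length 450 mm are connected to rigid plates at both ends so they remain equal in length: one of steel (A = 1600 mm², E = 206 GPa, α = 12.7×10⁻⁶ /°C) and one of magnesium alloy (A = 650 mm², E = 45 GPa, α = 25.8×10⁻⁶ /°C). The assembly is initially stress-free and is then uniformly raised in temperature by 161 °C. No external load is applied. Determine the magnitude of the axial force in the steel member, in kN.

Equilibrium of a rigid end plate with no external load gives equal and opposite internal forces ±P in the two members. Since α_{magnesium alloy} > α_{steel}, heating drives the magnesium alloy into compression and the steel into tension.
Setting the final lengths equal and cancelling L: (α₁ − α₂)ΔT = P/(A₁E₁) + P/(A₂E₂).
|α₁ − α₂|·ΔT = 13.1×10⁻⁶ × 161 = 0.002109.
1/(A₁E₁) + 1/(A₂E₂) = 1/(1600×206×10³) + 1/(650×45×10³) = 3.722×10⁻⁸ N⁻¹.
So P = 0.002109 / 3.722×10⁻⁸ = 56.66 kN.

P ≈ 56.7 kN (tensile in the steel)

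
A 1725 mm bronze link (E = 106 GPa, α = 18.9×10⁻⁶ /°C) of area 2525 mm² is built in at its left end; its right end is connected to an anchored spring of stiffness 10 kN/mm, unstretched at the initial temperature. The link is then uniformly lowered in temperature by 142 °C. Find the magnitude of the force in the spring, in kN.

P ≈ 43.5 kN

The unrestrained thermal change is αΔT L = 18.9×10⁻⁶ × 142 × 1725 = 4.63 mm.
Let P be the tensile force in the spring. The link extends elastically by PL/(AE) and the spring stretches by P/k; together these equal δ_free.
So P = δ_free / [L/(AE) + 1/k] = 4.63 / [ 1725/(2525×106×10³) + 1/(10×10³) ].
P = 4.63 / 0.0001064 = 43490 N.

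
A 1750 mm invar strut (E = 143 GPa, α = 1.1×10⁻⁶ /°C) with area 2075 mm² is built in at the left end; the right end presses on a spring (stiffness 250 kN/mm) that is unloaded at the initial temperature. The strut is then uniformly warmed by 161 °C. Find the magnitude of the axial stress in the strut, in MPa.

σ ≈ 15.1 MPa (compressive)

Free thermal expansion: δ_free = αΔT L = 1.1×10⁻⁶ × 161 × 1750 = 0.3099 mm.
Let P be the compressive force at the spring. The strut shortens elastically by PL/(AE) and the spring compresses by P/k; together these equal δ_free.
So P = δ_free / [L/(AE) + 1/k] = 0.3099 / [ 1750/(2075×143×10³) + 1/(250×10³) ].
P = 0.3099 / 9.898×10⁻⁶ = 31310 N.
σ = P/A = 31310/2075 = 15.09 MPa.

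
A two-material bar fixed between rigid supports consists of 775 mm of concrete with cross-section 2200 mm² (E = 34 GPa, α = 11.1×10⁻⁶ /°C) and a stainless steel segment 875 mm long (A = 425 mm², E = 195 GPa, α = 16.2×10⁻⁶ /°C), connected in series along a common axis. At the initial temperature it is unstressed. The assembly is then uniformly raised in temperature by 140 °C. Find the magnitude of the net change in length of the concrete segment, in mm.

|ΔL| ≈ 0.375 mm

With the walls removed the bar would change length by δ_free = Σ αᵢΔT Lᵢ = 11.1×10⁻⁶×140×775 + 16.2×10⁻⁶×140×875 = 3.189 mm.
The walls prevent any net length change, so an axial force P (same in every segment) develops. Compatibility: P · Σ Lᵢ/(AᵢEᵢ) = δ_free.
Σ Lᵢ/(AᵢEᵢ) = 775/(2200×34×10³) + 875/(425×195×10³) = 2.092×10⁻⁵ mm/N.
P = 3.189 / 2.092×10⁻⁵ = 152400 N = 152.4 kN, compressive.
For the concrete segment, free thermal change = 11.1×10⁻⁶×140×775 = 1.204 mm and elastic change from P = 152400×775/(2200×34×10³) = 1.579 mm; these oppose, so the net change is 0.375 mm (segment shortens).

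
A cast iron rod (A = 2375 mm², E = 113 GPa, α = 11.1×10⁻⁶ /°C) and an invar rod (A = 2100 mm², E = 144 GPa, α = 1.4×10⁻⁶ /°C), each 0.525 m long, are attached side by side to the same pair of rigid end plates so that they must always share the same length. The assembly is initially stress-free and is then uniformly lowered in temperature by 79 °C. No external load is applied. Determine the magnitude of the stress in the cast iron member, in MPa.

Equilibrium of a rigid end plate with no external load gives equal and opposite internal forces ±P in the two members. Since α_{cast iron} > α_{invar}, cooling drives the cast iron into tension and the invar into compression.
Setting the final lengths equal and cancelling L: (α₁ − α₂)ΔT = P/(A₁E₁) + P/(A₂E₂).
|α₁ − α₂|·ΔT = 9.7×10⁻⁶ × 79 = 0.0007663.
1/(A₁E₁) + 1/(A₂E₂) = 1/(2375×113×10³) + 1/(2100×144×10³) = 7.033×10⁻⁹ N⁻¹.
P = 0.0007663 / 7.033×10⁻⁹ = 109000 N = 109 kN.
σ_{cast iron} = P/A₁ = 109000/2375 = 45.88 MPa, tensile.

σ ≈ 45.9 MPa (tensile)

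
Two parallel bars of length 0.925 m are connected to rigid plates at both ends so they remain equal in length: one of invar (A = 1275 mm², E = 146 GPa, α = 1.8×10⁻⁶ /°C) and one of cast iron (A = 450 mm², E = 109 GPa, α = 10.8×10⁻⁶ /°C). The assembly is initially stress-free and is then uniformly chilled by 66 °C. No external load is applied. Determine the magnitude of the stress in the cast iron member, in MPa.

The cast iron has the larger α, so on cooling it would change length more than the invar if both were free. The rigid plates force a common final length, so the cast iron is put into tension and the invar into compression, with equal and opposite forces P (no external load).
Equating the net (thermal + elastic) strains gives |α₁ − α₂|·ΔT = P·[1/(A₁E₁) + 1/(A₂E₂)].
|α₁ − α₂|·ΔT = 9×10⁻⁶ × 66 = 0.000594.
1/(A₁E₁) + 1/(A₂E₂) = 1/(1275×146×10³) + 1/(450×109×10³) = 2.576×10⁻⁸ N⁻¹.
P = 0.000594 / 2.576×10⁻⁸ = 23060 N = 23.06 kN.
σ_{cast iron} = P/A₂ = 23060/450 = 51.24 MPa, tensile.

σ ≈ 51.2 MPa (tensile)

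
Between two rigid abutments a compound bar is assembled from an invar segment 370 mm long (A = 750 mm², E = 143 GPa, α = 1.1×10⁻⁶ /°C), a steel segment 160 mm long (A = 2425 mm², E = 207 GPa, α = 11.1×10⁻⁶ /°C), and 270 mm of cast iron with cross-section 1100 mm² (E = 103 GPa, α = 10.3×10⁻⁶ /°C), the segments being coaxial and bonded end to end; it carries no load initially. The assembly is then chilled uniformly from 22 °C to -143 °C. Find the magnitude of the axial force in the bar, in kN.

With the walls removed the bar would change length by δ_free = Σ αᵢΔT Lᵢ = 1.1×10⁻⁶×165×370 + 11.1×10⁻⁶×165×160 + 10.3×10⁻⁶×165×270 = 0.8191 mm.
Since the ends are fixed, an axial force P builds up, equal in every segment, with P · Σ Lᵢ/(AᵢEᵢ) = δ_free.
The series flexibility is Σ Lᵢ/(AᵢEᵢ) = 370/(750×143×10³) + 160/(2425×207×10³) + 270/(1100×103×10³) = 6.152×10⁻⁶ mm/N.
P = 0.8191 / 6.152×10⁻⁶ = 133100 N = 133.1 kN, tensile.

P ≈ 133 kN (tensile)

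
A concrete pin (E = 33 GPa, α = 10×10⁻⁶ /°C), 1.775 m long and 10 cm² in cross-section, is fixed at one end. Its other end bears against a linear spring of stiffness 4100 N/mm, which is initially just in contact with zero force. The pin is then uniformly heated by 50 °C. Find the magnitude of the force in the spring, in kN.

The unrestrained thermal change is αΔT L = 10×10⁻⁶ × 50 × 1775 = 0.8875 mm.
Let P be the compressive force at the spring. The pin shortens elastically by PL/(AE) and the spring compresses by P/k; together these equal δ_free.
P [ L/(AE) + 1/k ] = δ_free → P [ 1775/(1000×33×10³) + 1/(4100) ] = 0.8875.
P = 0.8875 / 0.0002977 = 2981 N.

P ≈ 2.98 kN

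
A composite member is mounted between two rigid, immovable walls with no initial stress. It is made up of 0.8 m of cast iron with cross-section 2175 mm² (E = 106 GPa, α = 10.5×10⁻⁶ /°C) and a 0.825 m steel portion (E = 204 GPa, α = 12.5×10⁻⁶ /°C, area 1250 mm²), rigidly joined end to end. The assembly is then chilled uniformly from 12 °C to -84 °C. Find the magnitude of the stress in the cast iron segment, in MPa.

Free thermal contraction of the whole bar: Σ αᵢΔT Lᵢ = 10.5×10⁻⁶×96×800 + 12.5×10⁻⁶×96×825 = 1.796 mm.
The rigid supports impose zero overall length change; the single axial force P common to all segments must satisfy P Σ Lᵢ/(AᵢEᵢ) = δ_free.
Σ Lᵢ/(AᵢEᵢ) = 800/(2175×106×10³) + 825/(1250×204×10³) = 6.705×10⁻⁶ mm/N.
Hence P = δ_free / Σ(L/AE) = 1.796/6.705×10⁻⁶ = 267.9 kN (tensile).
σ_{cast iron} = P / A = 267900 / 2175 = 123.2 MPa.

σ ≈ 123 MPa (tensile)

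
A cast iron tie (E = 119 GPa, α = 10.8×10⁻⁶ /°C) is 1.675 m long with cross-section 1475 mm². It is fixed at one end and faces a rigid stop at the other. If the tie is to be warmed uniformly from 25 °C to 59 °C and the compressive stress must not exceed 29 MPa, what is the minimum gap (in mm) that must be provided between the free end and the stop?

g ≈ 0.207 mm

With no wall the tie would lengthen by αΔT L = 10.8×10⁻⁶ × 34 × 1675 = 0.6151 mm.
A stress of 29 MPa corresponds to the wall pushing the tie back by σL/E = 29×1675/(119×10³) = 0.4082 mm.
So the gap has to take up the difference, g_min = δ_free − σL/E = 0.6151 − 0.4082 = 0.2069 mm.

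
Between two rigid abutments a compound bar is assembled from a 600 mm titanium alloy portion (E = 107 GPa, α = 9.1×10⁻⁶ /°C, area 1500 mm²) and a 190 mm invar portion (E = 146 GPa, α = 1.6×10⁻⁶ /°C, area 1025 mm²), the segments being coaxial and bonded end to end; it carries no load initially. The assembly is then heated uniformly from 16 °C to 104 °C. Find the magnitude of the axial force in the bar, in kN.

P ≈ 101 kN (compressive)

If the supports were absent, the total length change would be Σ αᵢΔT Lᵢ = 9.1×10⁻⁶×88×600 + 1.6×10⁻⁶×88×190 = 0.5072 mm.
Since the ends are fixed, an axial force P builds up, equal in every segment, with P · Σ Lᵢ/(AᵢEᵢ) = δ_free.
Σ Lᵢ/(AᵢEᵢ) = 600/(1500×107×10³) + 190/(1025×146×10³) = 5.008×10⁻⁶ mm/N.
P = 0.5072 / 5.008×10⁻⁶ = 101300 N = 101.3 kN, compressive.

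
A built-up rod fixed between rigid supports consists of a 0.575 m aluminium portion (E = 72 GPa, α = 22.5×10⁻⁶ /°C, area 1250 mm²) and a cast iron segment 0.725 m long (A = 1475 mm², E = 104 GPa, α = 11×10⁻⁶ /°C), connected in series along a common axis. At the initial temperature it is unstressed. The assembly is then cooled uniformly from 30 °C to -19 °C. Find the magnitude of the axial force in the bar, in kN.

P ≈ 92.2 kN (tensile)

With the walls removed the bar would change length by δ_free = Σ αᵢΔT Lᵢ = 22.5×10⁻⁶×49×575 + 11×10⁻⁶×49×725 = 1.025 mm.
The walls prevent any net length change, so an axial force P (same in every segment) develops. Compatibility: P · Σ Lᵢ/(AᵢEᵢ) = δ_free.
The series flexibility is Σ Lᵢ/(AᵢEᵢ) = 575/(1250×72×10³) + 725/(1475×104×10³) = 1.112×10⁻⁵ mm/N.
So P = 1.025 / 1.112×10⁻⁵ = 92.19 kN, tensile.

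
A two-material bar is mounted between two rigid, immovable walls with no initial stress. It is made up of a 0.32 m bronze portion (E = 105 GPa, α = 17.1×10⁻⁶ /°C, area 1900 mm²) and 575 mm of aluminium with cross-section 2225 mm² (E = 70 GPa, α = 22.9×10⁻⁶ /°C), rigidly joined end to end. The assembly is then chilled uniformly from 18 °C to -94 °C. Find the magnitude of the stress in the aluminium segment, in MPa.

σ ≈ 177 MPa (tensile)

With the walls removed the bar would change length by δ_free = Σ αᵢΔT Lᵢ = 17.1×10⁻⁶×112×320 + 22.9×10⁻⁶×112×575 = 2.088 mm.
Since the ends are fixed, an axial force P builds up, equal in every segment, with P · Σ Lᵢ/(AᵢEᵢ) = δ_free.
Σ Lᵢ/(AᵢEᵢ) = 320/(1900×105×10³) + 575/(2225×70×10³) = 5.296×10⁻⁶ mm/N.
P = 2.088 / 5.296×10⁻⁶ = 394200 N = 394.2 kN, tensile.
σ_{aluminium} = P / A = 394200 / 2225 = 177.2 MPa.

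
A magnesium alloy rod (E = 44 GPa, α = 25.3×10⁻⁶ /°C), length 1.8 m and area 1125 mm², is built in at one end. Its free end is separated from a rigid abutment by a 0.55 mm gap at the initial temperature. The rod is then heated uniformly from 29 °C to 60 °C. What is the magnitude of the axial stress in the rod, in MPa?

σ ≈ 21.1 MPa (compressive)

Free thermal elongation = αΔT L = 25.3×10⁻⁶ × 31 × 1800 = 1.412 mm.
After closing the 0.55 mm clearance, 1.412 − 0.55 = 0.8617 mm of expansion remains to be suppressed by the wall.
That suppressed elongation corresponds to σ = E·Δ/L = 44×10³ × 0.8617/1800 = 21.06 MPa.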